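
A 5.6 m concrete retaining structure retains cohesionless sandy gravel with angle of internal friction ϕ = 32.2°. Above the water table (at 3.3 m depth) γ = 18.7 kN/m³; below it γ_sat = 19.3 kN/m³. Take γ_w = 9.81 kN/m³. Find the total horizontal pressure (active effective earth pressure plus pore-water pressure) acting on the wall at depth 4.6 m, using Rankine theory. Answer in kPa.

K_a = (1 − sin φ)/(1 + sin φ) = 0.3047.
γ' = 19.3 − 9.81 = 9.490 kN/m³.
Effective vertical stress at 4.6 m: σ'_v = 18.7×3.3 + 9.490×1.30 = 74.05 kPa.
σ'_h = K_a σ'_v = 0.3047 × 74.05 = 22.56 kPa; u = γ_w × 1.30 = 12.75 kPa.
Total σ_h = 22.56 + 12.75 = 35.32 kPa.

35.3 kPa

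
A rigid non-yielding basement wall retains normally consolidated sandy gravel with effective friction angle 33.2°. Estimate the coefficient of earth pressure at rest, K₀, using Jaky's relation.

K₀ = 1 − sin φ' = 1 − sin 33.2° = 0.4524.

0.452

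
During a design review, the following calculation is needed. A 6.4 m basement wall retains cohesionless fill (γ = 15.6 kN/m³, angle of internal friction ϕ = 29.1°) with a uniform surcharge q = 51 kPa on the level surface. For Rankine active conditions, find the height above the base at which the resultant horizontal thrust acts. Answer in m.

K_a = 0.3456.
Triangular part P₁ = ½K_aγH² = 110.4 at H/3 = 2.133 m; rectangular part P₂ = K_a q H = 112.8 at H/2 = 3.200 m.
ȳ = (P₁·2.133 + P₂·3.200)/(P₁+P₂) = 2.672 m.

2.67 m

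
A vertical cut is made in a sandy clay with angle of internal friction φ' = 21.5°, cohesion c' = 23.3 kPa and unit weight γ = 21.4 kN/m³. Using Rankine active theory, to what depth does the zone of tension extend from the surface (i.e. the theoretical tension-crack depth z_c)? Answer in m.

K_a = tan²(45° − 21.5°/2) = 0.4636; √K_a = 0.6809.
The active pressure is zero where K_a γ z = 2c√K_a, so z_c = 2c/(γ√K_a) = 2×23.3/(21.4×0.6809) = 3.198 m.

3.20 m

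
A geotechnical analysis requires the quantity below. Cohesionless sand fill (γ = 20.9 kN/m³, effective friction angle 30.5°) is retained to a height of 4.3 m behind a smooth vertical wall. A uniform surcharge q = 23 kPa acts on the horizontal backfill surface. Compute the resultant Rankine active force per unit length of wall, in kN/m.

K_a = tan²(45° − φ/2) = 0.3267.
Soil triangle: ½ K_a γ H² = 0.5×0.3267×20.9×4.3² = 63.12 kN/m.
Surcharge rectangle: K_a q H = 0.3267×23×4.3 = 32.31 kN/m.
Total = 63.12 + 32.31 = 95.43 kN/m.

95.4 kN/m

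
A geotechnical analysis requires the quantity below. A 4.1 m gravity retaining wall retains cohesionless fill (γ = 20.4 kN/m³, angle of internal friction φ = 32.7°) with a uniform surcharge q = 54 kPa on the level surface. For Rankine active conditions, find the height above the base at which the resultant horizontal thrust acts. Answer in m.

K_a = 0.2985.
Triangular part P₁ = ½K_aγH² = 51.18 at H/3 = 1.367 m; rectangular part P₂ = K_a q H = 66.09 at H/2 = 2.050 m.
ȳ = (P₁·1.367 + P₂·2.050)/(P₁+P₂) = 1.752 m.

1.75 m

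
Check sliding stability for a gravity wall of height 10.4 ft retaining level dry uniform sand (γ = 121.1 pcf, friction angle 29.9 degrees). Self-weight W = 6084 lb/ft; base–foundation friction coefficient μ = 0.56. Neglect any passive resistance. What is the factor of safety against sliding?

1.55

K_a = tan²(45° − 29.9°/2) = 0.3347.
P_a = ½K_aγH² = 0.5×0.3347×121.1×10.4² = 2192 lb/ft, acting at H/3 = 3.467 ft above the base.
FS_sliding = μW / P_a = 0.56×6084 / 2192 = 1.554.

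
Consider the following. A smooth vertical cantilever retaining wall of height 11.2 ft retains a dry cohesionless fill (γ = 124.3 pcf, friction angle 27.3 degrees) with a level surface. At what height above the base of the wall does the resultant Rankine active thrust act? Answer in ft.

3.73 ft

K_a = 0.3711.
The pressure distribution is triangular, so the resultant acts at H/3 above the base = 11.2/3 = 3.733 ft.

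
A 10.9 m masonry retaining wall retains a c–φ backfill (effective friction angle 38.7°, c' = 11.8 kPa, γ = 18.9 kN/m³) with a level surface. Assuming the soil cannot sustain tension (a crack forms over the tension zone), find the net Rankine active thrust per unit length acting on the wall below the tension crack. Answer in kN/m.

150 kN/m

K_a = 0.2306; √K_a = 0.4802.
Tension-crack depth z_c = 2c/(γ√K_a) = 2×11.8/(18.9×0.4802) = 2.600 m.
σ_a at base = K_a γ H − 2c√K_a = 0.2306×18.9×10.9 − 2×11.8×0.4802 = 36.17 kPa.
P_a = ½ × 36.17 × (H − z_c) = 0.5×36.17×8.300 = 150.1 kN/m.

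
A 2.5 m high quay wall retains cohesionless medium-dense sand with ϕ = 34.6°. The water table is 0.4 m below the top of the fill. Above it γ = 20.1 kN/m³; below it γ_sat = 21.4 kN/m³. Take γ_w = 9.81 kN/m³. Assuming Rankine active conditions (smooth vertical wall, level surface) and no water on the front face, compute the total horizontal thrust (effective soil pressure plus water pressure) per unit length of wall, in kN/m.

33.8 kN/m

K_a = tan²(45° − φ/2) = 0.2756.
γ' = 21.4 − 9.81 = 11.59 kN/m³. Depth below WT = 2.1 m.
σ'_h at WT = K_a γ d_w = 2.216 kPa; at base = 2.216 + K_a γ' × 2.1 = 8.925 kPa.
P₁ (0–0.4 m) = ½×2.216×0.4 = 0.4432. P₂ (0.4–2.5 m) = ½(2.216+8.925)×2.1 = 11.70.
P_w = ½ γ_w h₂² = 0.5×9.81×2.1² = 21.63. Total = 0.4432+11.70+21.63 = 33.77 kN/m.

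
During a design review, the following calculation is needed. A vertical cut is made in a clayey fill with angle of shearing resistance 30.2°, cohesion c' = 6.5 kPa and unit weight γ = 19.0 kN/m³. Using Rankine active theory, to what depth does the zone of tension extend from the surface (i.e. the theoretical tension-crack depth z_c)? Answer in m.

1.19 m

K_a = tan²(45° − 30.2°/2) = 0.3307; √K_a = 0.5750.
The active pressure is zero where K_a γ z = 2c√K_a, so z_c = 2c/(γ√K_a) = 2×6.5/(19.0×0.5750) = 1.190 m.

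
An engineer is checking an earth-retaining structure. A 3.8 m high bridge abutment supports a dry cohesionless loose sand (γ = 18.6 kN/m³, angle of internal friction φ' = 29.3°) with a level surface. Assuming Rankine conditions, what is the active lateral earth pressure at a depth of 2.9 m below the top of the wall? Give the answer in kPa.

18.5 kPa

K_a = (1 − sin φ)/(1 + sin φ) = 0.3428.
σ_h = K_a γ z = 0.3428 × 18.6 × 2.9 = 18.49 kPa.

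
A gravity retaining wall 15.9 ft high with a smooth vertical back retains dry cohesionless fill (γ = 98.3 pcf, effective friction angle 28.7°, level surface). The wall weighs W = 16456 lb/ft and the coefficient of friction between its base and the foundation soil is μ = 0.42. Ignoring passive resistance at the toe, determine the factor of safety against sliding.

1.58

K_a = tan²(45° − 28.7°/2) = 0.3511.
P_a = ½K_aγH² = 0.5×0.3511×98.3×15.9² = 4363 lb/ft, acting at H/3 = 5.300 ft above the base.
FS_sliding = μW / P_a = 0.42×16456 / 4363 = 1.584.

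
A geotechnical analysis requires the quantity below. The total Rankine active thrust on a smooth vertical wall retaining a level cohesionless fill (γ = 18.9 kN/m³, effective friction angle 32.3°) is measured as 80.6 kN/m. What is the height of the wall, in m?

K_a = 0.3035. P_a = ½ K_a γ H² ⇒ H = √(2P_a/(K_a γ)).
H = √(2×80.6/(0.3035×18.9)) = 5.301 m.

5.30 m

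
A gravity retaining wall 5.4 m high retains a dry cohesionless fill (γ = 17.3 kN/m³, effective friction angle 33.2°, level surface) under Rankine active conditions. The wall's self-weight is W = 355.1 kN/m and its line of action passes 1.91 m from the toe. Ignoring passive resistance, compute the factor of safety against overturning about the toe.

K_a = tan²(45° − 33.2°/2) = 0.2924.
P_a = ½K_aγH² = 0.5×0.2924×17.3×5.4² = 73.74 kN/m, acting at H/3 = 1.800 m above the base.
Overturning moment M_o = P_a × H/3 = 73.74 × 1.800 = 132.7.
Resisting moment M_r = W × 1.91 = 355.1 × 1.91 = 678.2.
FS_overturning = M_r/M_o = 678.2/132.7 = 5.110.

5.11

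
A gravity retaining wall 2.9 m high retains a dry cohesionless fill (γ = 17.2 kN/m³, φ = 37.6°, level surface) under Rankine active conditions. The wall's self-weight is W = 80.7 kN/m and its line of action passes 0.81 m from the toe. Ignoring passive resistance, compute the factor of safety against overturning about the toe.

K_a = tan²(45° − 37.6°/2) = 0.2421.
P_a = ½K_aγH² = 0.5×0.2421×17.2×2.9² = 17.51 kN/m, acting at H/3 = 0.9667 m above the base.
Overturning moment M_o = P_a × H/3 = 17.51 × 0.9667 = 16.93.
Resisting moment M_r = W × 0.81 = 80.7 × 0.81 = 65.37.
FS_overturning = M_r/M_o = 65.37/16.93 = 3.861.

3.86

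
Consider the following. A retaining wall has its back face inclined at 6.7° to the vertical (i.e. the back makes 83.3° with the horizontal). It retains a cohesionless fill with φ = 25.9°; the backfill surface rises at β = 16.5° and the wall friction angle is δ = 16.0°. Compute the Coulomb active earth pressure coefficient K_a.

K_a = sin²(α+φ) / [sin²α · sin(α−δ) · (1 + √{sin(φ+δ)sin(φ−β) / (sin(α−δ)sin(α+β))})²].
With α = 83.3°, φ = 25.9°, δ = 16.0°, β = 16.5°: K_a = 0.5407.

0.541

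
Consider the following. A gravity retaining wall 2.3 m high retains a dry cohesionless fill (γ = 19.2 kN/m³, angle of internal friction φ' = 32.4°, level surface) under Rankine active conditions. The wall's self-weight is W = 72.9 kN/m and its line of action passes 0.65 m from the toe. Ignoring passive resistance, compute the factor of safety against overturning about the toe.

4.03

K_a = tan²(45° − 32.4°/2) = 0.3022.
P_a = ½K_aγH² = 0.5×0.3022×19.2×2.3² = 15.35 kN/m, acting at H/3 = 0.7667 m above the base.
Overturning moment M_o = P_a × H/3 = 15.35 × 0.7667 = 11.77.
Resisting moment M_r = W × 0.65 = 72.9 × 0.65 = 47.39.
FS_overturning = M_r/M_o = 47.39/11.77 = 4.027.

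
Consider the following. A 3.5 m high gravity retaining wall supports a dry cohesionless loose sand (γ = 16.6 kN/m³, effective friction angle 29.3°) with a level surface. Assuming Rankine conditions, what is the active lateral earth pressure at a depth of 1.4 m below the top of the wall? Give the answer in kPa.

K_a = (1 − sin φ)/(1 + sin φ) = 0.3428.
σ_h = K_a γ z = 0.3428 × 16.6 × 1.4 = 7.968 kPa.

7.97 kPa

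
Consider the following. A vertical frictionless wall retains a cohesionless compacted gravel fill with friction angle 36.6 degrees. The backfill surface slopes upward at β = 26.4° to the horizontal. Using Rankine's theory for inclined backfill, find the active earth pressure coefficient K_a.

0.345

K_a = cos β · (cos β − √(cos²β − cos²φ)) / (cos β + √(cos²β − cos²φ)).
cos β = 0.8957, cos φ = 0.8028, √(cos²β − cos²φ) = 0.3972.
K_a = 0.8957 × (0.8957 − 0.3972)/(0.8957 + 0.3972) = 0.3453.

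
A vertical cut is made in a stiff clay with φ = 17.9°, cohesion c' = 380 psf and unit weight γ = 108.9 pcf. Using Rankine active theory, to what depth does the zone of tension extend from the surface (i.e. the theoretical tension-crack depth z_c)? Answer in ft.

9.59 ft

K_a = tan²(45° − 17.9°/2) = 0.5298; √K_a = 0.7279.
The active pressure is zero where K_a γ z = 2c√K_a, so z_c = 2c/(γ√K_a) = 2×380/(108.9×0.7279) = 9.588 ft.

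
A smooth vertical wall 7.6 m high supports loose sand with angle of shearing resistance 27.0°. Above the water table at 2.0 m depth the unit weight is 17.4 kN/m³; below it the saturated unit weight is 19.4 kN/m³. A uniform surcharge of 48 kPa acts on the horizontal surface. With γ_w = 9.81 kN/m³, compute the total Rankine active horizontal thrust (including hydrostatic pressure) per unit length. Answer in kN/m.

K_a = tan²(45° − φ/2) = 0.3755.
γ' = 19.4 − 9.81 = 9.590 kN/m³. h₂ = H − d_w = 5.6 m.
σ'_h: at surface K_a·q = 18.03; at WT K_a(q+γd_w) = 31.09; at base K_a(q+γd_w+γ'h₂) = 51.26 kPa.
P₁ = ½(18.03+31.09)×2.0 = 49.12; P₂ = ½(31.09+51.26)×5.6 = 230.6; P_w = ½γ_w h₂² = 153.8.
Total = 49.12+230.6+153.8 = 433.5 kN/m.

434 kN/m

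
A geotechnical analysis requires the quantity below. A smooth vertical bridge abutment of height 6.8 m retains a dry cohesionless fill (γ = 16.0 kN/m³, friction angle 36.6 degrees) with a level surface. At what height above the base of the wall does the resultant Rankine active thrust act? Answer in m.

2.27 m

K_a = 0.2530.
The pressure distribution is triangular, so the resultant acts at H/3 above the base = 6.8/3 = 2.267 m.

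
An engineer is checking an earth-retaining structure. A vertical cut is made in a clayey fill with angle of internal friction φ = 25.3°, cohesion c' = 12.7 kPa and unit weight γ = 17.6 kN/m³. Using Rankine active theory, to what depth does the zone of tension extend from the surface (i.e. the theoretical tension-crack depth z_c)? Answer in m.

K_a = tan²(45° − 25.3°/2) = 0.4012; √K_a = 0.6334.
The active pressure is zero where K_a γ z = 2c√K_a, so z_c = 2c/(γ√K_a) = 2×12.7/(17.6×0.6334) = 2.278 m.

2.28 m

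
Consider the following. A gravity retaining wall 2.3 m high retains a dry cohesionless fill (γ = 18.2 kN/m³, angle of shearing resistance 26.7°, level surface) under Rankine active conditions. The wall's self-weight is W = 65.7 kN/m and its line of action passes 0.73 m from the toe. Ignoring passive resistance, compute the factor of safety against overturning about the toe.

K_a = tan²(45° − 26.7°/2) = 0.3800.
P_a = ½K_aγH² = 0.5×0.3800×18.2×2.3² = 18.29 kN/m, acting at H/3 = 0.7667 m above the base.
Overturning moment M_o = P_a × H/3 = 18.29 × 0.7667 = 14.02.
Resisting moment M_r = W × 0.73 = 65.7 × 0.73 = 47.96.
FS_overturning = M_r/M_o = 47.96/14.02 = 3.420.

3.42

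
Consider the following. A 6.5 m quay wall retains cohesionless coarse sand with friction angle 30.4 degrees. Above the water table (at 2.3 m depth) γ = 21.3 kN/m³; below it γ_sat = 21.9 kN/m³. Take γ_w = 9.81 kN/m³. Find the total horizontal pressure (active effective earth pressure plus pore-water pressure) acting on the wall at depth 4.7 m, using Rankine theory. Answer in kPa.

K_a = (1 − sin φ)/(1 + sin φ) = 0.3280.
γ' = 21.9 − 9.81 = 12.09 kN/m³.
Effective vertical stress at 4.7 m: σ'_v = 21.3×2.3 + 12.09×2.40 = 78.01 kPa.
σ'_h = K_a σ'_v = 0.3280 × 78.01 = 25.59 kPa; u = γ_w × 2.40 = 23.54 kPa.
Total σ_h = 25.59 + 23.54 = 49.13 kPa.

49.1 kPa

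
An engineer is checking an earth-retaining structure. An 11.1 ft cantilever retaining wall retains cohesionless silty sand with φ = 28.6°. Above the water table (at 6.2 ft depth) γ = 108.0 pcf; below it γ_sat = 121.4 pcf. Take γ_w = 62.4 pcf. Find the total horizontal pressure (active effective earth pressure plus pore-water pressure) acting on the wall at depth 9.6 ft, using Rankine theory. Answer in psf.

K_a = (1 − sin φ)/(1 + sin φ) = 0.3525.
γ' = 121.4 − 62.4 = 59.00 pcf.
Effective vertical stress at 9.6 ft: σ'_v = 108.0×6.2 + 59.00×3.40 = 870.2 psf.
σ'_h = K_a σ'_v = 0.3525 × 870.2 = 306.8 psf; u = γ_w × 3.40 = 212.2 psf.
Total σ_h = 306.8 + 212.2 = 518.9 psf.

519 psf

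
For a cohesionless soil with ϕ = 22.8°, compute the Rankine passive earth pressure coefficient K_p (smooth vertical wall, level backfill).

K_p = (1 + sin φ)/(1 − sin φ) = tan²(45° + 22.8°/2) = 2.265.

2.27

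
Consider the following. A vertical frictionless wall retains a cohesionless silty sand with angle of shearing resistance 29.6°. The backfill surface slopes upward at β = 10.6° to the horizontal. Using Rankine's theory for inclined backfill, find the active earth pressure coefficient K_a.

K_a = cos β · (cos β − √(cos²β − cos²φ)) / (cos β + √(cos²β − cos²φ)).
cos β = 0.9829, cos φ = 0.8695, √(cos²β − cos²φ) = 0.4584.
K_a = 0.9829 × (0.9829 − 0.4584)/(0.9829 + 0.4584) = 0.3577.

0.358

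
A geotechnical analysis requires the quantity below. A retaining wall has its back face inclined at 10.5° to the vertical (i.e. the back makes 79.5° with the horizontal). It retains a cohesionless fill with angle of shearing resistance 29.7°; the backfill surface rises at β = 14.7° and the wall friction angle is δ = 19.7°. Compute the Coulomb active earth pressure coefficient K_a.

K_a = sin²(α+φ) / [sin²α · sin(α−δ) · (1 + √{sin(φ+δ)sin(φ−β) / (sin(α−δ)sin(α+β))})²].
With α = 79.5°, φ = 29.7°, δ = 19.7°, β = 14.7°: K_a = 0.4889.

0.489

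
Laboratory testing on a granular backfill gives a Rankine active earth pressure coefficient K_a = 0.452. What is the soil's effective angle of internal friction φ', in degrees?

K_a = tan²(45° − φ/2) ⇒ 45° − φ/2 = arctan(√0.452) = 33.91°.
φ = 2(45° − 33.91°) = 22.17°.

22.2°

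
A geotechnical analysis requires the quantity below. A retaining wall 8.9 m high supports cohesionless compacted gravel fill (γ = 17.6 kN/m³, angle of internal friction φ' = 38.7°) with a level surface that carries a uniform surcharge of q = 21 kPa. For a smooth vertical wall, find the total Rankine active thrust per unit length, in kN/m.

204 kN/m

K_a = tan²(45° − φ/2) = 0.2306.
Soil triangle: ½ K_a γ H² = 0.5×0.2306×17.6×8.9² = 160.7 kN/m.
Surcharge rectangle: K_a q H = 0.2306×21×8.9 = 43.10 kN/m.
Total = 160.7 + 43.10 = 203.8 kN/m.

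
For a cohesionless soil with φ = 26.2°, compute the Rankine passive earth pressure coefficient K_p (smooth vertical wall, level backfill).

K_p = (1 + sin φ)/(1 − sin φ) = tan²(45° + 26.2°/2) = 2.581.

2.58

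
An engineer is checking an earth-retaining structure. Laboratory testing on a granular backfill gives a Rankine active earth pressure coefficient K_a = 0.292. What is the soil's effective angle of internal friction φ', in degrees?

K_a = tan²(45° − φ/2) ⇒ 45° − φ/2 = arctan(√0.292) = 28.39°.
φ = 2(45° − 28.39°) = 33.23°.

33.2°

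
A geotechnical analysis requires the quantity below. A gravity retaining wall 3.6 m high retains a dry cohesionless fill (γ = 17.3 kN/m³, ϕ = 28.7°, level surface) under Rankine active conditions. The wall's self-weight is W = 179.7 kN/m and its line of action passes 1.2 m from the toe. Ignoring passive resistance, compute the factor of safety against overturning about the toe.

4.56

K_a = tan²(45° − 28.7°/2) = 0.3511.
P_a = ½K_aγH² = 0.5×0.3511×17.3×3.6² = 39.37 kN/m, acting at H/3 = 1.200 m above the base.
Overturning moment M_o = P_a × H/3 = 39.37 × 1.200 = 47.24.
Resisting moment M_r = W × 1.2 = 179.7 × 1.2 = 215.6.
FS_overturning = M_r/M_o = 215.6/47.24 = 4.565.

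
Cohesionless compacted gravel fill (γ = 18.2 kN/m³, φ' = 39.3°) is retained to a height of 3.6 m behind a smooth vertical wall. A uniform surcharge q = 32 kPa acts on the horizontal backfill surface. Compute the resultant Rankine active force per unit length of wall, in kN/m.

52.3 kN/m

K_a = tan²(45° − φ/2) = 0.2245.
Soil triangle: ½ K_a γ H² = 0.5×0.2245×18.2×3.6² = 26.47 kN/m.
Surcharge rectangle: K_a q H = 0.2245×32×3.6 = 25.86 kN/m.
Total = 26.47 + 25.86 = 52.33 kN/m.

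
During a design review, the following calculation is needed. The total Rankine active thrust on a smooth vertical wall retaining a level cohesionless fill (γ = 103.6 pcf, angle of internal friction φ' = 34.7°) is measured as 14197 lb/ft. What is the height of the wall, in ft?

31.6 ft

K_a = 0.2745. P_a = ½ K_a γ H² ⇒ H = √(2P_a/(K_a γ)).
H = √(2×14197/(0.2745×103.6)) = 31.60 ft.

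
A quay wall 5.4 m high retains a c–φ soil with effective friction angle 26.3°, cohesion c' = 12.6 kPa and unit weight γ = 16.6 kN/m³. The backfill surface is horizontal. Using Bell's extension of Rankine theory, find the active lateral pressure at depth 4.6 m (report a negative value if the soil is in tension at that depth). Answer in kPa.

13.8 kPa

K_a = (1 − sin φ)/(1 + sin φ) = 0.3859.
σ_a = K_a γ z − 2c√K_a = 0.3859×16.6×4.6 − 2×12.6×0.6212 = 13.81 kPa.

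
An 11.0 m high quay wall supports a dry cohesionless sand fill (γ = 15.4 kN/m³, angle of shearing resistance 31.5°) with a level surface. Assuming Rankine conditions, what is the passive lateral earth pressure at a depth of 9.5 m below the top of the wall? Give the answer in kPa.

466 kPa

K_p = (1 + sin φ)/(1 − sin φ) = 3.188.
σ_h = K_p γ z = 3.188 × 15.4 × 9.5 = 466.5 kPa.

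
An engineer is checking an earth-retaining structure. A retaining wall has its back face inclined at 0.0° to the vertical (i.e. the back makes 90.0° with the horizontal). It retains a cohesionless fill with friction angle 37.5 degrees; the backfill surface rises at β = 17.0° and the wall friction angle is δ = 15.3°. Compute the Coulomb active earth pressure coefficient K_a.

0.272

K_a = sin²(α+φ) / [sin²α · sin(α−δ) · (1 + √{sin(φ+δ)sin(φ−β) / (sin(α−δ)sin(α+β))})²].
With α = 90.0°, φ = 37.5°, δ = 15.3°, β = 17.0°: K_a = 0.2716.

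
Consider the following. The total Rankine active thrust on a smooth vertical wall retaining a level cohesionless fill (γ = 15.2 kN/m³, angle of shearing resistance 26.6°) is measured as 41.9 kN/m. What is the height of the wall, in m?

K_a = 0.3814. P_a = ½ K_a γ H² ⇒ H = √(2P_a/(K_a γ)).
H = √(2×41.9/(0.3814×15.2)) = 3.802 m.

3.80 m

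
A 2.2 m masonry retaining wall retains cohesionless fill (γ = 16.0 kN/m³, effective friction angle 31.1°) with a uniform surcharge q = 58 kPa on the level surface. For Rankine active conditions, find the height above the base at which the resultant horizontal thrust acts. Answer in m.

K_a = 0.3188.
Triangular part P₁ = ½K_aγH² = 12.34 at H/3 = 0.7333 m; rectangular part P₂ = K_a q H = 40.68 at H/2 = 1.100 m.
ȳ = (P₁·0.7333 + P₂·1.100)/(P₁+P₂) = 1.015 m.

1.01 m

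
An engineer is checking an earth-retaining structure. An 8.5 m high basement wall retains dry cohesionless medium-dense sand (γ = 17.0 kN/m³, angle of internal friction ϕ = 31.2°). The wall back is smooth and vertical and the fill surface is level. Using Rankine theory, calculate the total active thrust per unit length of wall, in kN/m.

195 kN/m

K_a = tan²(45° − φ/2) = 0.3175.
P_a = ½ K_a γ H² = 0.5 × 0.3175 × 17.0 × 8.5² = 195.0 kN/m.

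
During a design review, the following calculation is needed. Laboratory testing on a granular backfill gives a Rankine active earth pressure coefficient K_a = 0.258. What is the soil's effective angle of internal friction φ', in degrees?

K_a = tan²(45° − φ/2) ⇒ 45° − φ/2 = arctan(√0.258) = 26.93°.
φ = 2(45° − 26.93°) = 36.14°.

36.1°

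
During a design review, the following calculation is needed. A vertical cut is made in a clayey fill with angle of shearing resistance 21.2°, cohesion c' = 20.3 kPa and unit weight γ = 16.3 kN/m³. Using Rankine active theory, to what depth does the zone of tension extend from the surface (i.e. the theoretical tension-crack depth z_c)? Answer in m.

K_a = tan²(45° − 21.2°/2) = 0.4688; √K_a = 0.6847.
The active pressure is zero where K_a γ z = 2c√K_a, so z_c = 2c/(γ√K_a) = 2×20.3/(16.3×0.6847) = 3.638 m.

3.64 m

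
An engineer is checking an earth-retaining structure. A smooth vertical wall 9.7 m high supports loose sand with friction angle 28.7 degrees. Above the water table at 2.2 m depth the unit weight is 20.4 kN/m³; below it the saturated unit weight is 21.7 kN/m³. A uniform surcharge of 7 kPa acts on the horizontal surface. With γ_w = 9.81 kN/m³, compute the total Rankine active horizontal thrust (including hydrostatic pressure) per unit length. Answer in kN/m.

K_a = tan²(45° − φ/2) = 0.3511.
γ' = 21.7 − 9.81 = 11.89 kN/m³. h₂ = H − d_w = 7.5 m.
σ'_h: at surface K_a·q = 2.458; at WT K_a(q+γd_w) = 18.22; at base K_a(q+γd_w+γ'h₂) = 49.53 kPa.
P₁ = ½(2.458+18.22)×2.2 = 22.74; P₂ = ½(18.22+49.53)×7.5 = 254.1; P_w = ½γ_w h₂² = 275.9.
Total = 22.74+254.1+275.9 = 552.7 kN/m.

553 kN/m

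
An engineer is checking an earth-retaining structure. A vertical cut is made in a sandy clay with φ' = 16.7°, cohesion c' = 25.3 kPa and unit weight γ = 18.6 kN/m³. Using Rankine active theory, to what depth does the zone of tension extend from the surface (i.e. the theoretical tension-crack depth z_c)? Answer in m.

K_a = tan²(45° − 16.7°/2) = 0.5536; √K_a = 0.7440.
The active pressure is zero where K_a γ z = 2c√K_a, so z_c = 2c/(γ√K_a) = 2×25.3/(18.6×0.7440) = 3.656 m.

3.66 m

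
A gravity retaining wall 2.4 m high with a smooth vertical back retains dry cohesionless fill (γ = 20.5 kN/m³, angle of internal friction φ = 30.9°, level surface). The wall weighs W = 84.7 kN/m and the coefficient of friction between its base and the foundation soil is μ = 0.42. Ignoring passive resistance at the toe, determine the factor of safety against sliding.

1.87

K_a = tan²(45° − 30.9°/2) = 0.3214.
P_a = ½K_aγH² = 0.5×0.3214×20.5×2.4² = 18.98 kN/m, acting at H/3 = 0.8000 m above the base.
FS_sliding = μW / P_a = 0.42×84.7 / 18.98 = 1.875.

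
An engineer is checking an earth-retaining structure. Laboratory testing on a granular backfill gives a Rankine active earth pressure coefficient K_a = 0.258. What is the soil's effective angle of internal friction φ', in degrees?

36.1°

K_a = tan²(45° − φ/2) ⇒ 45° − φ/2 = arctan(√0.258) = 26.93°.
φ = 2(45° − 26.93°) = 36.14°.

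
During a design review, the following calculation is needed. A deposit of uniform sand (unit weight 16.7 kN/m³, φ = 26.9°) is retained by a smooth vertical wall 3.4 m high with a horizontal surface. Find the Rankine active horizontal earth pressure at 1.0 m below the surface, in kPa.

6.30 kPa

K_a = (1 − sin φ)/(1 + sin φ) = 0.3770.
σ_h = K_a γ z = 0.3770 × 16.7 × 1.0 = 6.296 kPa.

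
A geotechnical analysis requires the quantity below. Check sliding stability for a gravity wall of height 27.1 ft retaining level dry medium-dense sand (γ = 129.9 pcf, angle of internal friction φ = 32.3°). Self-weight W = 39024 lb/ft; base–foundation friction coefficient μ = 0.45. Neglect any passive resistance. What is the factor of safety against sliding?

K_a = tan²(45° − 32.3°/2) = 0.3035.
P_a = ½K_aγH² = 0.5×0.3035×129.9×27.1² = 14480 lb/ft, acting at H/3 = 9.033 ft above the base.
FS_sliding = μW / P_a = 0.45×39024 / 14480 = 1.213.

1.21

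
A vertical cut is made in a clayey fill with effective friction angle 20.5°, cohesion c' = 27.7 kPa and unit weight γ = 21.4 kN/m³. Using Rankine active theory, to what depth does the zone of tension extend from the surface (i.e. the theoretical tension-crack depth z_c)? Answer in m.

3.73 m

K_a = tan²(45° − 20.5°/2) = 0.4813; √K_a = 0.6937.
The active pressure is zero where K_a γ z = 2c√K_a, so z_c = 2c/(γ√K_a) = 2×27.7/(21.4×0.6937) = 3.732 m.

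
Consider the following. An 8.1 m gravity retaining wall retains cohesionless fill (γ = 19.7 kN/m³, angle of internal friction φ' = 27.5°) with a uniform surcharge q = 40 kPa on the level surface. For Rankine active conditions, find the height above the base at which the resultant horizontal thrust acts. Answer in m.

3.15 m

K_a = 0.3682.
Triangular part P₁ = ½K_aγH² = 238.0 at H/3 = 2.700 m; rectangular part P₂ = K_a q H = 119.3 at H/2 = 4.050 m.
ȳ = (P₁·2.700 + P₂·4.050)/(P₁+P₂) = 3.151 m.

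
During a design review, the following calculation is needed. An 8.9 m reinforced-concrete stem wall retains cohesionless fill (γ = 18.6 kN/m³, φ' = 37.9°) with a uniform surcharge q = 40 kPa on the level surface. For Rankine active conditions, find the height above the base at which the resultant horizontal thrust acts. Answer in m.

K_a = 0.2389.
Triangular part P₁ = ½K_aγH² = 176.0 at H/3 = 2.967 m; rectangular part P₂ = K_a q H = 85.06 at H/2 = 4.450 m.
ȳ = (P₁·2.967 + P₂·4.450)/(P₁+P₂) = 3.450 m.

3.45 m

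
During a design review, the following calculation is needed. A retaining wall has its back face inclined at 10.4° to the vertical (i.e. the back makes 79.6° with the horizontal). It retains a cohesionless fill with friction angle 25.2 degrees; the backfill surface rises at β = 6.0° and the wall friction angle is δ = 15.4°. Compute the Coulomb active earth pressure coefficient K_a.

0.485

K_a = sin²(α+φ) / [sin²α · sin(α−δ) · (1 + √{sin(φ+δ)sin(φ−β) / (sin(α−δ)sin(α+β))})²].
With α = 79.6°, φ = 25.2°, δ = 15.4°, β = 6.0°: K_a = 0.4845.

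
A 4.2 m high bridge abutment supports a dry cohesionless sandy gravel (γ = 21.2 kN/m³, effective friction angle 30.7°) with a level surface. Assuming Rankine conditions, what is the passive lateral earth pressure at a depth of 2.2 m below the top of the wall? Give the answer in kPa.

K_p = (1 + sin φ)/(1 − sin φ) = 3.086.
σ_h = K_p γ z = 3.086 × 21.2 × 2.2 = 143.9 kPa.

144 kPa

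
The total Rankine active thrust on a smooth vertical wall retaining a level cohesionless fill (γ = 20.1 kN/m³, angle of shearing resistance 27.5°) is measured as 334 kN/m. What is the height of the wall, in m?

9.50 m

K_a = 0.3682. P_a = ½ K_a γ H² ⇒ H = √(2P_a/(K_a γ)).
H = √(2×334/(0.3682×20.1)) = 9.500 m.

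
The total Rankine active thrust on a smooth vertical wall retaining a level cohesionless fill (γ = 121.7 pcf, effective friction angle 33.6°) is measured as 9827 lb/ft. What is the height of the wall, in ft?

23.7 ft

K_a = 0.2875. P_a = ½ K_a γ H² ⇒ H = √(2P_a/(K_a γ)).
H = √(2×9827/(0.2875×121.7)) = 23.70 ft.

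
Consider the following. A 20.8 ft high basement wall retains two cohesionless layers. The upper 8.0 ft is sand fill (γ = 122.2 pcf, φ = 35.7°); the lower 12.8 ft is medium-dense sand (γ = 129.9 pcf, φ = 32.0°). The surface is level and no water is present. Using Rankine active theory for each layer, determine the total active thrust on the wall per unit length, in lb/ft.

8140 lb/ft

K_a1 = tan²(45°−35.7°/2) = 0.2630; K_a2 = tan²(45°−32.0°/2) = 0.3073.
Layer 1: σ at base = K_a1 γ₁ h₁ = 257.1 psf; P₁ = ½×257.1×8.0 = 1028.
Layer 2: σ_v at top = γ₁h₁ = 977.6; σ_h top = K_a2×977.6 = 300.4; σ_h base = K_a2×(977.6+129.9×12.8) = 811.3.
P₂ = ½(300.4+811.3)×12.8 = 7114. Total P_a = 1028+7114 = 8143 lb/ft.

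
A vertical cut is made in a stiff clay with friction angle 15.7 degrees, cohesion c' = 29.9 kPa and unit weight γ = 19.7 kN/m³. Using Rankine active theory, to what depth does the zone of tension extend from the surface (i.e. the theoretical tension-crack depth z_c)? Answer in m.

K_a = tan²(45° − 15.7°/2) = 0.5741; √K_a = 0.7577.
The active pressure is zero where K_a γ z = 2c√K_a, so z_c = 2c/(γ√K_a) = 2×29.9/(19.7×0.7577) = 4.006 m.

4.01 m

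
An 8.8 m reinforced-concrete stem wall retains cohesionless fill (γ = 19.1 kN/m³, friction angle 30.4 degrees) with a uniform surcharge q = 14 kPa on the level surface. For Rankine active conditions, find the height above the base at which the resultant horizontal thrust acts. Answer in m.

K_a = 0.3280.
Triangular part P₁ = ½K_aγH² = 242.6 at H/3 = 2.933 m; rectangular part P₂ = K_a q H = 40.41 at H/2 = 4.400 m.
ȳ = (P₁·2.933 + P₂·4.400)/(P₁+P₂) = 3.143 m.

3.14 m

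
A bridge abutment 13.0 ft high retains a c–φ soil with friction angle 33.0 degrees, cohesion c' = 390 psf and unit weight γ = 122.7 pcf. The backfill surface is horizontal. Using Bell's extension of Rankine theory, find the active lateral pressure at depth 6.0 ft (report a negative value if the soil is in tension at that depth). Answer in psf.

K_a = (1 − sin φ)/(1 + sin φ) = 0.2948.
σ_a = K_a γ z − 2c√K_a = 0.2948×122.7×6.0 − 2×390×0.5430 = -206.5 psf.

-206 psf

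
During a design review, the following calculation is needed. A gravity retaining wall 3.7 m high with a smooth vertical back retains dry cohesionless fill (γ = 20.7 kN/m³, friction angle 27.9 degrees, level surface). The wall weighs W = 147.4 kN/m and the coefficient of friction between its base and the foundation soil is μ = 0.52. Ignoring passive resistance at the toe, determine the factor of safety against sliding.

K_a = tan²(45° − 27.9°/2) = 0.3625.
P_a = ½K_aγH² = 0.5×0.3625×20.7×3.7² = 51.36 kN/m, acting at H/3 = 1.233 m above the base.
FS_sliding = μW / P_a = 0.52×147.4 / 51.36 = 1.492.

1.49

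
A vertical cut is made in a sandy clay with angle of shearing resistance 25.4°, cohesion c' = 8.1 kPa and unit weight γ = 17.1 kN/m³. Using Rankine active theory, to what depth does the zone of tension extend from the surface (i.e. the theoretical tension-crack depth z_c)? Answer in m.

1.50 m

K_a = tan²(45° − 25.4°/2) = 0.3996; √K_a = 0.6322.
The active pressure is zero where K_a γ z = 2c√K_a, so z_c = 2c/(γ√K_a) = 2×8.1/(17.1×0.6322) = 1.499 m.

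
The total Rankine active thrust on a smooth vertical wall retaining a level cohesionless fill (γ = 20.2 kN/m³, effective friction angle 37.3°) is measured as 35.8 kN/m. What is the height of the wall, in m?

3.80 m

K_a = 0.2453. P_a = ½ K_a γ H² ⇒ H = √(2P_a/(K_a γ)).
H = √(2×35.8/(0.2453×20.2)) = 3.801 m.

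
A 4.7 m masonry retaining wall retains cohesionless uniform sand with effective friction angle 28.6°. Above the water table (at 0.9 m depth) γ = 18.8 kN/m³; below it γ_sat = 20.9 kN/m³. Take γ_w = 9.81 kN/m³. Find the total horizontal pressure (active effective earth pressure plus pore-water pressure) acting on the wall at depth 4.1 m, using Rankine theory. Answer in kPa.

49.9 kPa

K_a = (1 − sin φ)/(1 + sin φ) = 0.3525.
γ' = 20.9 − 9.81 = 11.09 kN/m³.
Effective vertical stress at 4.1 m: σ'_v = 18.8×0.9 + 11.09×3.20 = 52.41 kPa.
σ'_h = K_a σ'_v = 0.3525 × 52.41 = 18.48 kPa; u = γ_w × 3.20 = 31.39 kPa.
Total σ_h = 18.48 + 31.39 = 49.87 kPa.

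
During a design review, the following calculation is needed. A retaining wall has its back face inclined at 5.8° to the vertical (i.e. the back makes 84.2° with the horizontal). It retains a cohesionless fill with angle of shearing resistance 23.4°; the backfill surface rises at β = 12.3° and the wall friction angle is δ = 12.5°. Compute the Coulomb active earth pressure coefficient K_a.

K_a = sin²(α+φ) / [sin²α · sin(α−δ) · (1 + √{sin(φ+δ)sin(φ−β) / (sin(α−δ)sin(α+β))})²].
With α = 84.2°, φ = 23.4°, δ = 12.5°, β = 12.3°: K_a = 0.5337.

0.534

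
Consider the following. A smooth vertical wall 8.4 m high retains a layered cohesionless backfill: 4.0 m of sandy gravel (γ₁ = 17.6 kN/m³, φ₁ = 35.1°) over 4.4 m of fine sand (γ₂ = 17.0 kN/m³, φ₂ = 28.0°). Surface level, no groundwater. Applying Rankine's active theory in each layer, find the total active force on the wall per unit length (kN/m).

209 kN/m

K_a1 = tan²(45°−35.1°/2) = 0.2698; K_a2 = tan²(45°−28.0°/2) = 0.3610.
Layer 1: σ at base = K_a1 γ₁ h₁ = 19.00 kPa; P₁ = ½×19.00×4.0 = 37.99.
Layer 2: σ_v at top = γ₁h₁ = 70.40; σ_h top = K_a2×70.40 = 25.42; σ_h base = K_a2×(70.40+17.0×4.4) = 52.42.
P₂ = ½(25.42+52.42)×4.4 = 171.2. Total P_a = 37.99+171.2 = 209.2 kN/m.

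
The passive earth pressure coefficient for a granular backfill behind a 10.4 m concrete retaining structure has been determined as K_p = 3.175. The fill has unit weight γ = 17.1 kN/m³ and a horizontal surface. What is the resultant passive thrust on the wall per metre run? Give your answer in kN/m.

P = ½ K_p γ H² = 0.5 × 3.175 × 17.1 × 10.4² = 2936 kN/m.

2940 kN/m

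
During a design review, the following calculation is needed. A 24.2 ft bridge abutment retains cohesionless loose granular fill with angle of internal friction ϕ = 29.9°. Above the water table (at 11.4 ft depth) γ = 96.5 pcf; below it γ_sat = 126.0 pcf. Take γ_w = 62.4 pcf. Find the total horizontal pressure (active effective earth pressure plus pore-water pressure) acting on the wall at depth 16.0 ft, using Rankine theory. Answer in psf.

K_a = (1 − sin φ)/(1 + sin φ) = 0.3347.
γ' = 126.0 − 62.4 = 63.60 pcf.
Effective vertical stress at 16.0 ft: σ'_v = 96.5×11.4 + 63.60×4.60 = 1393 psf.
σ'_h = K_a σ'_v = 0.3347 × 1393 = 466.1 psf; u = γ_w × 4.60 = 287.0 psf.
Total σ_h = 466.1 + 287.0 = 753.1 psf.

753 psf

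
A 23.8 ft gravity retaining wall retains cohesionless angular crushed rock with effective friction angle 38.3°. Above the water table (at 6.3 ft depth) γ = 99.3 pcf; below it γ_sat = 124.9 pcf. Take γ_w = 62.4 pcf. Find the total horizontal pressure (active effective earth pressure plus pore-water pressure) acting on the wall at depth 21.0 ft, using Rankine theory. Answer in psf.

1280 psf

K_a = (1 − sin φ)/(1 + sin φ) = 0.2347.
γ' = 124.9 − 62.4 = 62.50 pcf.
Effective vertical stress at 21.0 ft: σ'_v = 99.3×6.3 + 62.50×14.7 = 1544 psf.
σ'_h = K_a σ'_v = 0.2347 × 1544 = 362.5 psf; u = γ_w × 14.7 = 917.3 psf.
Total σ_h = 362.5 + 917.3 = 1280 psf.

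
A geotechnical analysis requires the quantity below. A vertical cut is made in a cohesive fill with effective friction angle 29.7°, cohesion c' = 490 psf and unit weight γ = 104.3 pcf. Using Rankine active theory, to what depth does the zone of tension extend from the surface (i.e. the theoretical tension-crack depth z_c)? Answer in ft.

16.2 ft

K_a = tan²(45° − 29.7°/2) = 0.3374; √K_a = 0.5808.
The active pressure is zero where K_a γ z = 2c√K_a, so z_c = 2c/(γ√K_a) = 2×490/(104.3×0.5808) = 16.18 ft.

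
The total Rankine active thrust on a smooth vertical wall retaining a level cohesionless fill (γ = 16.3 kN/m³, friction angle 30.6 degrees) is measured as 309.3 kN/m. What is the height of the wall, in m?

10.8 m

K_a = 0.3253. P_a = ½ K_a γ H² ⇒ H = √(2P_a/(K_a γ)).
H = √(2×309.3/(0.3253×16.3)) = 10.80 m.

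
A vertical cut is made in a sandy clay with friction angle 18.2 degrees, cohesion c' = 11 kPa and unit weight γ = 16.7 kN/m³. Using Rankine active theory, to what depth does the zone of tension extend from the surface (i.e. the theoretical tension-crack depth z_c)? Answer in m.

K_a = tan²(45° − 18.2°/2) = 0.5240; √K_a = 0.7239.
The active pressure is zero where K_a γ z = 2c√K_a, so z_c = 2c/(γ√K_a) = 2×11/(16.7×0.7239) = 1.820 m.

1.82 m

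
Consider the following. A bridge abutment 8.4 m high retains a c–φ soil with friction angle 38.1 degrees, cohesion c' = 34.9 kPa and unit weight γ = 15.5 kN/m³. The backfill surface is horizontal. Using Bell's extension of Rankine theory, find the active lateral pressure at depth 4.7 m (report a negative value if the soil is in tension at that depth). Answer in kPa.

-16.7 kPa

K_a = (1 − sin φ)/(1 + sin φ) = 0.2368.
σ_a = K_a γ z − 2c√K_a = 0.2368×15.5×4.7 − 2×34.9×0.4867 = -16.72 kPa.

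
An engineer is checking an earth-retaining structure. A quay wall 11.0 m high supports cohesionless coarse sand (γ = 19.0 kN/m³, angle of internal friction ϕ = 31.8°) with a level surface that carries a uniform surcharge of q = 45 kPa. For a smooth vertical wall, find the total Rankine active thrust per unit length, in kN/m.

509 kN/m

K_a = tan²(45° − φ/2) = 0.3098.
Soil triangle: ½ K_a γ H² = 0.5×0.3098×19.0×11.0² = 356.1 kN/m.
Surcharge rectangle: K_a q H = 0.3098×45×11.0 = 153.3 kN/m.
Total = 356.1 + 153.3 = 509.5 kN/m.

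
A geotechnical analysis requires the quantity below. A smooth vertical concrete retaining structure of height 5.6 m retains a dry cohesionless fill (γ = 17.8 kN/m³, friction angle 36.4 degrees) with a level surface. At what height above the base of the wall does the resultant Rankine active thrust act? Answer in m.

1.87 m

K_a = 0.2552.
The pressure distribution is triangular, so the resultant acts at H/3 above the base = 5.6/3 = 1.867 m.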